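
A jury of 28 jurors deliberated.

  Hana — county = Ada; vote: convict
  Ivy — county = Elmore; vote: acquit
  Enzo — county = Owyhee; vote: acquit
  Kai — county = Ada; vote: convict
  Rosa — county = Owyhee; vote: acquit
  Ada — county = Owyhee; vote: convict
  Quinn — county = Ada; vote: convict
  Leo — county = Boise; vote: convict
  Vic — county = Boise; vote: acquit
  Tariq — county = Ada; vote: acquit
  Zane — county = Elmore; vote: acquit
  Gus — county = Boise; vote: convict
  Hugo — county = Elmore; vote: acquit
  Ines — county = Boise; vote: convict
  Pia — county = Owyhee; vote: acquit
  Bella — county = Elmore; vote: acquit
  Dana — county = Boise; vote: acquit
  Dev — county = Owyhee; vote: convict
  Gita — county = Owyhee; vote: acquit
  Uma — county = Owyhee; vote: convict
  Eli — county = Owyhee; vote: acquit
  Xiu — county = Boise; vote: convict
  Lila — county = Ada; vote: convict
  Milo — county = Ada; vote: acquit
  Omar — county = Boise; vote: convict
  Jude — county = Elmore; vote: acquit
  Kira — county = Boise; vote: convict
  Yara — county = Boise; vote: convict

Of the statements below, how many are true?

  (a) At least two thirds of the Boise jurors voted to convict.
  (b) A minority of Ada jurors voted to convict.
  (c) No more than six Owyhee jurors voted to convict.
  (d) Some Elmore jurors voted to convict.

2

(a) Boise: |A| = 9, |A ∩ B| = 7; needs |A ∩ B| / |A| ≥ 2/3 — true.
(b) Ada: |A| = 6, |A ∩ B| = 4; needs |A ∩ B| < |A ∖ B| — false.
(c) Owyhee: |A| = 8, |A ∩ B| = 3; needs |A ∩ B| ≤ 6 — true.
(d) Elmore: |A| = 5, |A ∩ B| = 0; needs A ∩ B ≠ ∅ (|A ∩ B| ≥ 1) — false.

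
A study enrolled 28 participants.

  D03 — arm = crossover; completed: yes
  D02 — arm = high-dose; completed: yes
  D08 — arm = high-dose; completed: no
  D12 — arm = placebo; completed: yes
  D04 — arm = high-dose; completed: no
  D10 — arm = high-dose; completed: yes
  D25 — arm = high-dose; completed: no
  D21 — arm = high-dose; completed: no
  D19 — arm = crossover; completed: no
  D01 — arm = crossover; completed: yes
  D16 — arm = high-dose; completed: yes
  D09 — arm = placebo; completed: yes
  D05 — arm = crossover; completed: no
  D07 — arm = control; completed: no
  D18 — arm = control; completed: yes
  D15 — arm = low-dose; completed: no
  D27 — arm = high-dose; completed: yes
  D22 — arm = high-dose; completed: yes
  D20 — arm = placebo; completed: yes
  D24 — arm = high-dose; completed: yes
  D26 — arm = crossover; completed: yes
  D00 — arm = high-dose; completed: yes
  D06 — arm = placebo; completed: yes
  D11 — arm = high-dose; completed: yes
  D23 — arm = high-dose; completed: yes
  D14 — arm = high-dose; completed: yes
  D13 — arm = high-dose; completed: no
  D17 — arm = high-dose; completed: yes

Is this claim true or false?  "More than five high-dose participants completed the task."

The determiner here denotes the relation: |A ∩ B| > 5.
|A| = 16, |A ∩ B| = 11, |A ∖ B| = 5.
|A ∩ B| = 11, so the statement is true.

True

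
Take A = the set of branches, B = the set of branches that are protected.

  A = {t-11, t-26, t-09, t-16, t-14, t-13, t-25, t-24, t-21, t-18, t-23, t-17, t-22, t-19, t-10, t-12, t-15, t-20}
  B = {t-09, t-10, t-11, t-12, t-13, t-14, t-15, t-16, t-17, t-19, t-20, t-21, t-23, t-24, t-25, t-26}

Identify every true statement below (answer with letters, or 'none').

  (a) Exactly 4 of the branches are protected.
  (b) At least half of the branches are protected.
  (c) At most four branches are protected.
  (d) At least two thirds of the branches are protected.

(b), (d)

|A| = 18, |A ∩ B| = 16, |A ∖ B| = 2.
(a) |A ∩ B| = 4: fails.
(b) |A ∩ B| ≥ |A ∖ B|: holds.
(c) |A ∩ B| ≤ 4: fails.
(d) |A ∩ B| / |A| ≥ 2/3: holds.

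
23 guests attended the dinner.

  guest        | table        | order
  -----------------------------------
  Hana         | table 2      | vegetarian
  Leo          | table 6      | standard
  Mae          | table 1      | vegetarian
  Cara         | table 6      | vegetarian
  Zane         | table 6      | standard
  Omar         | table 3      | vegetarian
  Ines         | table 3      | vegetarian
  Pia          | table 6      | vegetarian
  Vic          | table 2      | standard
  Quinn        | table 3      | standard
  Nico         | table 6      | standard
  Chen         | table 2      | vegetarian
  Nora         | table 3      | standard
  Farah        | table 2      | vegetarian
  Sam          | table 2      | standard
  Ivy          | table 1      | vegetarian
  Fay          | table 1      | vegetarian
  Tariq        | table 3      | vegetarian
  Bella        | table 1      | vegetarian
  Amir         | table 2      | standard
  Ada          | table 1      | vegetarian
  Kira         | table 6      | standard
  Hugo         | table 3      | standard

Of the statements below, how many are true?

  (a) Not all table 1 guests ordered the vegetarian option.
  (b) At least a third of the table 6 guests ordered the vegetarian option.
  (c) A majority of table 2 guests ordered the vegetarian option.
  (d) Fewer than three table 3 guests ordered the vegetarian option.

1

(a) table 1: |A| = 5, |A ∩ B| = 5; needs A ⊄ B (|A ∖ B| ≥ 1) — false.
(b) table 6: |A| = 6, |A ∩ B| = 2; needs |A ∩ B| / |A| ≥ 1/3 — true.
(c) table 2: |A| = 6, |A ∩ B| = 3; needs |A ∩ B| > |A ∖ B| — false.
(d) table 3: |A| = 6, |A ∩ B| = 3; needs |A ∩ B| < 3 — false.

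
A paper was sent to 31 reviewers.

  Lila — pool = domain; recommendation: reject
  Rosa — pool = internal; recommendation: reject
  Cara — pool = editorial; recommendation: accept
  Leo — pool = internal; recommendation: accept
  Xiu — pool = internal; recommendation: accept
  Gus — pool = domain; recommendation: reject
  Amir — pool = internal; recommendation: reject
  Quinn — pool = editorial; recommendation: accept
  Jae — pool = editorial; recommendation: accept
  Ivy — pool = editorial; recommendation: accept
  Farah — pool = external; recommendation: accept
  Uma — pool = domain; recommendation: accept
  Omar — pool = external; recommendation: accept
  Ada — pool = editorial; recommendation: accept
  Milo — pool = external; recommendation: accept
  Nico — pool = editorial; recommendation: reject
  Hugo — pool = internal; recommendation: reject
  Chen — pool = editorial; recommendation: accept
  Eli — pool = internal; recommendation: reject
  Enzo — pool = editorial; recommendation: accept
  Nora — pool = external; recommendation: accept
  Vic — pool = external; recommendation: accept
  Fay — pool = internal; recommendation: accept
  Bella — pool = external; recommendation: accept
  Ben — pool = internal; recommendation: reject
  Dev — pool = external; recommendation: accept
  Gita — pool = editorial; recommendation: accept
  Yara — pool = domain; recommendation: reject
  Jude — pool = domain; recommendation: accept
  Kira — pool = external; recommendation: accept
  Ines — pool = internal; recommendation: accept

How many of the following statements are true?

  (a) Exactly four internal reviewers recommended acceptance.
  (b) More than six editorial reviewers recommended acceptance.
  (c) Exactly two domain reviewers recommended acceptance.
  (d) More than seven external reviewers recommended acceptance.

(a) internal: |A| = 9, |A ∩ B| = 4; needs |A ∩ B| = 4 — true.
(b) editorial: |A| = 9, |A ∩ B| = 8; needs |A ∩ B| > 6 — true.
(c) domain: |A| = 5, |A ∩ B| = 2; needs |A ∩ B| = 2 — true.
(d) external: |A| = 8, |A ∩ B| = 8; needs |A ∩ B| > 7 — true.

4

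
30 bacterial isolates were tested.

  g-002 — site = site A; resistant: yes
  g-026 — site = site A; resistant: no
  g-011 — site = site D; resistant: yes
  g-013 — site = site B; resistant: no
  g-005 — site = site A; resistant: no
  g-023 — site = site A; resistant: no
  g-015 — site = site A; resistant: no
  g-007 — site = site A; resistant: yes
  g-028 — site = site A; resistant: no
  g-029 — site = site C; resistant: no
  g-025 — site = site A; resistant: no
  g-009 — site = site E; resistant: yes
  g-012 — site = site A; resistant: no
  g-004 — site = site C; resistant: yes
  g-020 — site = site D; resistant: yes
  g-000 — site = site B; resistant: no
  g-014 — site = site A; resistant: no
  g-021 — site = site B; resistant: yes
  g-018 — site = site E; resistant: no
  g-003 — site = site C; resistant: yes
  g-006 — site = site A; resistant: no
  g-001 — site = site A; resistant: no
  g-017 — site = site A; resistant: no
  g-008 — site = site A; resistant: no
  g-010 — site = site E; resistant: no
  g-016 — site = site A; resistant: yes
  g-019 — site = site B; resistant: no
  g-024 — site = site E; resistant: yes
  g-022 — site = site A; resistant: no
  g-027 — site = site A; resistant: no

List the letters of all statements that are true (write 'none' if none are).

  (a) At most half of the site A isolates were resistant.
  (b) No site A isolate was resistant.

(a)

|A| = 17, |A ∩ B| = 3, |A ∖ B| = 14.
(a) |A ∩ B| ≤ |A ∖ B|: holds.
(b) A ∩ B = ∅ (|A ∩ B| = 0): fails.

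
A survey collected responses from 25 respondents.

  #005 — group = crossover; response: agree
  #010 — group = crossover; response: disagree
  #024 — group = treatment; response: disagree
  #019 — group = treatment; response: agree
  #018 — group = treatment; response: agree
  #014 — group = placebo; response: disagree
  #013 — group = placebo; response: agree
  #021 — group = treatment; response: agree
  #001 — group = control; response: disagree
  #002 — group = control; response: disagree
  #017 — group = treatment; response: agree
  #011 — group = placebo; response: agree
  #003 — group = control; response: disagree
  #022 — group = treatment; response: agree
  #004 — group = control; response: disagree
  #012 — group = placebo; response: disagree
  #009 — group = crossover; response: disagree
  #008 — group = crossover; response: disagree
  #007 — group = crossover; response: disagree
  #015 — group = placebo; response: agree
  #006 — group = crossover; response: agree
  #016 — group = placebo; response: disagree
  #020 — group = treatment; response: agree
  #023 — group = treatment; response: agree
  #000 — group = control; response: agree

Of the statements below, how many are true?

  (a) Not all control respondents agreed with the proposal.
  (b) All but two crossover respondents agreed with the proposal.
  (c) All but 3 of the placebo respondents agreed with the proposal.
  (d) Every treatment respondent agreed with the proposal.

2

(a) control: |A| = 5, |A ∩ B| = 1; needs A ⊄ B (|A ∖ B| ≥ 1) — true.
(b) crossover: |A| = 6, |A ∩ B| = 2; needs |A ∖ B| = 2 — false.
(c) placebo: |A| = 6, |A ∩ B| = 3; needs |A ∖ B| = 3 — true.
(d) treatment: |A| = 8, |A ∩ B| = 7; needs A ⊆ B, i.e. every element of A is in B (|A ∖ B| = 0) — false.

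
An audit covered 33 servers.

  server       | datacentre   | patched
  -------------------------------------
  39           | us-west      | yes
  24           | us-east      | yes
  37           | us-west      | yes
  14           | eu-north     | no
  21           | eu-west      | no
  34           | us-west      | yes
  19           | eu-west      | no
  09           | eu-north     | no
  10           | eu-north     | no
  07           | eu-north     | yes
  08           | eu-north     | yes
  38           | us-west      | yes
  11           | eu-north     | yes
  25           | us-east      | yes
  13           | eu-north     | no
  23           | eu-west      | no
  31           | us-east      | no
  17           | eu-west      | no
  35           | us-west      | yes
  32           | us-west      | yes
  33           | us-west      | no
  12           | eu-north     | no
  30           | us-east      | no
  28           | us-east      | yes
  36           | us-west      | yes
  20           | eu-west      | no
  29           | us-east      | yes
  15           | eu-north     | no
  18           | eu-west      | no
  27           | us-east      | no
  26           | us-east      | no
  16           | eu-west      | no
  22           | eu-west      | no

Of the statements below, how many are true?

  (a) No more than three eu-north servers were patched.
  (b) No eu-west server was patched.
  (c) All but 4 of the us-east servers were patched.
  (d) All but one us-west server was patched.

4

(a) eu-north: |A| = 9, |A ∩ B| = 3; needs |A ∩ B| ≤ 3 — true.
(b) eu-west: |A| = 8, |A ∩ B| = 0; needs A ∩ B = ∅ (|A ∩ B| = 0) — true.
(c) us-east: |A| = 8, |A ∩ B| = 4; needs |A ∖ B| = 4 — true.
(d) us-west: |A| = 8, |A ∩ B| = 7; needs |A ∖ B| = 1 — true.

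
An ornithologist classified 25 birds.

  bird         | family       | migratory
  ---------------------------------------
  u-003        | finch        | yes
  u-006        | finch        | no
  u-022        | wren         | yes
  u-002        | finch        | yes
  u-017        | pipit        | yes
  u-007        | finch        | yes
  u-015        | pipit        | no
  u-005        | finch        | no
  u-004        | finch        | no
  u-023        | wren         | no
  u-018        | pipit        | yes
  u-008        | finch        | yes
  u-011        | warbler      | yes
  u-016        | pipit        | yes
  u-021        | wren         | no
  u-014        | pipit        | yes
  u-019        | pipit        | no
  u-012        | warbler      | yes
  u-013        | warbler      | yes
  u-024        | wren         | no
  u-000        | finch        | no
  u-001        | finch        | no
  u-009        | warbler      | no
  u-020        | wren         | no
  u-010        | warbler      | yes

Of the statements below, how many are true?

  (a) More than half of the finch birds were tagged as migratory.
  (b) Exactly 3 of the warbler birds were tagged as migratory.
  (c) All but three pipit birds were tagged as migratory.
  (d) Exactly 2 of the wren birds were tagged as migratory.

(a) finch: |A| = 9, |A ∩ B| = 4; needs |A ∩ B| > |A ∖ B| — false.
(b) warbler: |A| = 5, |A ∩ B| = 4; needs |A ∩ B| = 3 — false.
(c) pipit: |A| = 6, |A ∩ B| = 4; needs |A ∖ B| = 3 — false.
(d) wren: |A| = 5, |A ∩ B| = 1; needs |A ∩ B| = 2 — false.

0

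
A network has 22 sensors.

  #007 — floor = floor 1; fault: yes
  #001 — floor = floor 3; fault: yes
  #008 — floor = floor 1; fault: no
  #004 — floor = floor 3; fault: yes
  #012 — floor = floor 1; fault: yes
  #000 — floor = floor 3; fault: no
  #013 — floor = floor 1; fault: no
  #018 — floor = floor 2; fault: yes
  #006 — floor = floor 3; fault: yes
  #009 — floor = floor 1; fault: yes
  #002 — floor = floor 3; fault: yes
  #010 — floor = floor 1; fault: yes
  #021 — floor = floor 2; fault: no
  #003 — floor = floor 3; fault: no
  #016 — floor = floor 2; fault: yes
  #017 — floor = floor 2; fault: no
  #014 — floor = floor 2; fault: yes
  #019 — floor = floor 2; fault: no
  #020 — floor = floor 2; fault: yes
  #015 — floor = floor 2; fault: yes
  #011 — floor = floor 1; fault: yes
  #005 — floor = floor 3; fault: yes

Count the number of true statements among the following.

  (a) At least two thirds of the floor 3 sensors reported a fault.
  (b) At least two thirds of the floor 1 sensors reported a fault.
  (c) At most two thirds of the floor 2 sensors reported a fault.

3

(a) floor 3: |A| = 7, |A ∩ B| = 5; needs |A ∩ B| / |A| ≥ 2/3 — true.
(b) floor 1: |A| = 7, |A ∩ B| = 5; needs |A ∩ B| / |A| ≥ 2/3 — true.
(c) floor 2: |A| = 8, |A ∩ B| = 5; needs |A ∩ B| / |A| ≤ 2/3 — true.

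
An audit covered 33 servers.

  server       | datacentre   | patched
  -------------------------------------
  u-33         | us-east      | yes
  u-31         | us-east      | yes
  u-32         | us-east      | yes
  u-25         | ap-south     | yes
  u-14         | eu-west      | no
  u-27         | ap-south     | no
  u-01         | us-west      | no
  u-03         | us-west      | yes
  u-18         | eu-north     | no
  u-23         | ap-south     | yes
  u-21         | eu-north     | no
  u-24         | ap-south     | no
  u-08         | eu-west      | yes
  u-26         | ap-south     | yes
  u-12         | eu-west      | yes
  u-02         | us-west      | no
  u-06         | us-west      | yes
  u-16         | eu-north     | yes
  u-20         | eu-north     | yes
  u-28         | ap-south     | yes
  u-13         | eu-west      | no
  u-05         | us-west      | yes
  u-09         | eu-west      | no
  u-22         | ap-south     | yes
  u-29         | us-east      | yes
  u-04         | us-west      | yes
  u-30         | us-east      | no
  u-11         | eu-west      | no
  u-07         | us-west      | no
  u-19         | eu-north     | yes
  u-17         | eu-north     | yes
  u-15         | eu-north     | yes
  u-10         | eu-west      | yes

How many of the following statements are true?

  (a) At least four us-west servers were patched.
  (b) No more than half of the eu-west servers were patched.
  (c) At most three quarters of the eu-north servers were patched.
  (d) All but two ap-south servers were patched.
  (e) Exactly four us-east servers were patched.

5

(a) us-west: |A| = 7, |A ∩ B| = 4; needs |A ∩ B| ≥ 4 — true.
(b) eu-west: |A| = 7, |A ∩ B| = 3; needs |A ∩ B| ≤ |A ∖ B| — true.
(c) eu-north: |A| = 7, |A ∩ B| = 5; needs |A ∩ B| / |A| ≤ 3/4 — true.
(d) ap-south: |A| = 7, |A ∩ B| = 5; needs |A ∖ B| = 2 — true.
(e) us-east: |A| = 5, |A ∩ B| = 4; needs |A ∩ B| = 4 — true.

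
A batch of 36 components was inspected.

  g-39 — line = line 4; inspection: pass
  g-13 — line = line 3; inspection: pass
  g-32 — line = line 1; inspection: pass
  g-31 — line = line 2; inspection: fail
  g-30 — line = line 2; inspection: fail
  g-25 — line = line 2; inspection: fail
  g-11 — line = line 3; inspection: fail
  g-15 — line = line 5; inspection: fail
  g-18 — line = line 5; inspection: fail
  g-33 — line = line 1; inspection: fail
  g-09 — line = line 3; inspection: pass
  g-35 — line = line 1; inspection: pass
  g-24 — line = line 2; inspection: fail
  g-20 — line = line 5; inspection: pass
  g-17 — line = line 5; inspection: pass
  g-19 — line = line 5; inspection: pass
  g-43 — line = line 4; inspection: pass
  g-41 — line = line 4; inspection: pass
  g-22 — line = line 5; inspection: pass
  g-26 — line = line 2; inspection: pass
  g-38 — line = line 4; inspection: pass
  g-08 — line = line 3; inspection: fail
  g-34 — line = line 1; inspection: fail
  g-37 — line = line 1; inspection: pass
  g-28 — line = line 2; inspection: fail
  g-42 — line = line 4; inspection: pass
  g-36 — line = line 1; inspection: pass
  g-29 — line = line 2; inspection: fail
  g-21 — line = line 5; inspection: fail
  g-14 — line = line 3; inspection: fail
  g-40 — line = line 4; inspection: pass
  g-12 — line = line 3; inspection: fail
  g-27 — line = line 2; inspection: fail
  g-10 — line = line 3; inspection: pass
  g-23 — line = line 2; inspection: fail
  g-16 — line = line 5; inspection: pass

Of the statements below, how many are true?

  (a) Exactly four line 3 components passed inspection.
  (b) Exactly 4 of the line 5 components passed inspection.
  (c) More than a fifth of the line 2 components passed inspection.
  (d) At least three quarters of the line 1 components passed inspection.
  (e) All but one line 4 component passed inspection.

(a) line 3: |A| = 7, |A ∩ B| = 3; needs |A ∩ B| = 4 — false.
(b) line 5: |A| = 8, |A ∩ B| = 5; needs |A ∩ B| = 4 — false.
(c) line 2: |A| = 9, |A ∩ B| = 1; needs |A ∩ B| / |A| > 1/5 — false.
(d) line 1: |A| = 6, |A ∩ B| = 4; needs |A ∩ B| / |A| ≥ 3/4 — false.
(e) line 4: |A| = 6, |A ∩ B| = 6; needs |A ∖ B| = 1 — false.

0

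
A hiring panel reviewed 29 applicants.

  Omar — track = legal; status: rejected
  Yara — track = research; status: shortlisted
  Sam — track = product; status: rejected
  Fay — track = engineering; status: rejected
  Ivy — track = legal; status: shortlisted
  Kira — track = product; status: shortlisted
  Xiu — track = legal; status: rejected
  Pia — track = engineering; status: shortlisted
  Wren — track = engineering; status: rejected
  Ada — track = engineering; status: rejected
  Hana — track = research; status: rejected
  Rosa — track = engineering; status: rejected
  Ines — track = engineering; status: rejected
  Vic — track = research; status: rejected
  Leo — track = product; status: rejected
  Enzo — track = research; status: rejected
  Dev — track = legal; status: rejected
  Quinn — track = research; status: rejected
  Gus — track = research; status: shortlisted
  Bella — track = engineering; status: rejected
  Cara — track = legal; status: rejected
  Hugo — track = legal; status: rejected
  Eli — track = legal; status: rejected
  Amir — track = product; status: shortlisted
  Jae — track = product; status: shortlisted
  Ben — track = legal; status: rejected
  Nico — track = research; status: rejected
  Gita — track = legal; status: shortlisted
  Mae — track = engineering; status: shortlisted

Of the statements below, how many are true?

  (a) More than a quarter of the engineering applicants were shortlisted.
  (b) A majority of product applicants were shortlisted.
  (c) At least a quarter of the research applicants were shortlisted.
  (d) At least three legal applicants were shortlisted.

2

(a) engineering: |A| = 8, |A ∩ B| = 2; needs |A ∩ B| / |A| > 1/4 — false.
(b) product: |A| = 5, |A ∩ B| = 3; needs |A ∩ B| > |A ∖ B| — true.
(c) research: |A| = 7, |A ∩ B| = 2; needs |A ∩ B| / |A| ≥ 1/4 — true.
(d) legal: |A| = 9, |A ∩ B| = 2; needs |A ∩ B| ≥ 3 — false.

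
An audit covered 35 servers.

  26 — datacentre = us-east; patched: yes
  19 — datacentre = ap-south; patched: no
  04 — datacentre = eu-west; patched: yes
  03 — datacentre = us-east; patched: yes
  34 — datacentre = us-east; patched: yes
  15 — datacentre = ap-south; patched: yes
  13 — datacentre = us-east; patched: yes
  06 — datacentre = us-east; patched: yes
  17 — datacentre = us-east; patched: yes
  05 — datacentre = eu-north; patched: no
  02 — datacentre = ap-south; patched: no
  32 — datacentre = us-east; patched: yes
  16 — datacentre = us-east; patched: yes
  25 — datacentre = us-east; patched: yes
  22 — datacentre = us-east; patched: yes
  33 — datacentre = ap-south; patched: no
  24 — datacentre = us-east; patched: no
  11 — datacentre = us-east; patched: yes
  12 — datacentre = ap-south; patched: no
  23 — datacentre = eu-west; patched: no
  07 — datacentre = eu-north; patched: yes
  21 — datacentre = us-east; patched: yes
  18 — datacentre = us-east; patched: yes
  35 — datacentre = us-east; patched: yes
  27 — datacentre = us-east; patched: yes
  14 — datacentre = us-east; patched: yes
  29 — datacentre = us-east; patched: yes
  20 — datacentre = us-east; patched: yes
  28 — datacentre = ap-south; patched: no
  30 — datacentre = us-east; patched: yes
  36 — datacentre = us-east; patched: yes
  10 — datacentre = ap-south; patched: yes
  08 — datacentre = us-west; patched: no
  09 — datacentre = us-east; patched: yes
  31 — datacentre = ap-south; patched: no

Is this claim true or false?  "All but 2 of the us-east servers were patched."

The determiner here denotes the relation: |A ∖ B| = 2.
|A| = 22, |A ∩ B| = 21, |A ∖ B| = 1.
|A ∖ B| = 1, so the statement is false.

False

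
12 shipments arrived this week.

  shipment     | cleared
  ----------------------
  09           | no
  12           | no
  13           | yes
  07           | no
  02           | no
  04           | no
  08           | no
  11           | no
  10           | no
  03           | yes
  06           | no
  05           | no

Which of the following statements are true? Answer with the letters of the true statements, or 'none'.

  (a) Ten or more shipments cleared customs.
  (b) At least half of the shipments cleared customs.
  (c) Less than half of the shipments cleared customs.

(c)

|A| = 12, |A ∩ B| = 2, |A ∖ B| = 10.
(a) |A ∩ B| ≥ 10: fails.
(b) |A ∩ B| ≥ |A ∖ B|: fails.
(c) |A ∩ B| < |A ∖ B|: holds.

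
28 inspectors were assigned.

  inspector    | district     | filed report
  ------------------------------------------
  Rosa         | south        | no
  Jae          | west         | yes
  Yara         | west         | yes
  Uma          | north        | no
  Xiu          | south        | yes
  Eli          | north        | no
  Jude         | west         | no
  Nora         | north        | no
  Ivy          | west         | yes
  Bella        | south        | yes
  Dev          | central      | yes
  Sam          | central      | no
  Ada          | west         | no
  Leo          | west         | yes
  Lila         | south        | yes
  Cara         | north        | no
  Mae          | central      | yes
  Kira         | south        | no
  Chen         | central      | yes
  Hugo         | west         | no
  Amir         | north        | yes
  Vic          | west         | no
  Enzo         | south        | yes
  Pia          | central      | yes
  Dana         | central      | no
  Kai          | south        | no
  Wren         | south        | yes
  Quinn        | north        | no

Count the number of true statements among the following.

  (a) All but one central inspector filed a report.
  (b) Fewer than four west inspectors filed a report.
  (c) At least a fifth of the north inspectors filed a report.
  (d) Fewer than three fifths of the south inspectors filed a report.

(a) central: |A| = 6, |A ∩ B| = 4; needs |A ∖ B| = 1 — false.
(b) west: |A| = 8, |A ∩ B| = 4; needs |A ∩ B| < 4 — false.
(c) north: |A| = 6, |A ∩ B| = 1; needs |A ∩ B| / |A| ≥ 1/5 — false.
(d) south: |A| = 8, |A ∩ B| = 5; needs |A ∩ B| / |A| < 3/5 — false.

0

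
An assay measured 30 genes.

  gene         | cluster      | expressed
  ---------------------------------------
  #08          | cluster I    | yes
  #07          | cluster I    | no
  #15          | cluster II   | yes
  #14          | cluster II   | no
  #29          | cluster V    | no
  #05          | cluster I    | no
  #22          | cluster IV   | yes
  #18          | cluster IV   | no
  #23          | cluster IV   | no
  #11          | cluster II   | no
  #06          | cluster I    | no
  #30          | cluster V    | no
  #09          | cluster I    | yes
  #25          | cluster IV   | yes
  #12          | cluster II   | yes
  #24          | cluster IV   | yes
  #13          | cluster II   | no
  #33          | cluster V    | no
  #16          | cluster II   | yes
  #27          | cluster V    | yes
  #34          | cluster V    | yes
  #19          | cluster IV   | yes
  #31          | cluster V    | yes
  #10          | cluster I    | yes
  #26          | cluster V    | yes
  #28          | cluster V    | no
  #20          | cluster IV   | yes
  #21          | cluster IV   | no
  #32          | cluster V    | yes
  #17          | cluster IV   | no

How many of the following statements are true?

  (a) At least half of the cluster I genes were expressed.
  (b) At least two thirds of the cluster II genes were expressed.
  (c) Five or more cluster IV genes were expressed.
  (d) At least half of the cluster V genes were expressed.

(a) cluster I: |A| = 6, |A ∩ B| = 3; needs |A ∩ B| ≥ |A ∖ B| — true.
(b) cluster II: |A| = 6, |A ∩ B| = 3; needs |A ∩ B| / |A| ≥ 2/3 — false.
(c) cluster IV: |A| = 9, |A ∩ B| = 5; needs |A ∩ B| ≥ 5 — true.
(d) cluster V: |A| = 9, |A ∩ B| = 5; needs |A ∩ B| ≥ |A ∖ B| — true.

3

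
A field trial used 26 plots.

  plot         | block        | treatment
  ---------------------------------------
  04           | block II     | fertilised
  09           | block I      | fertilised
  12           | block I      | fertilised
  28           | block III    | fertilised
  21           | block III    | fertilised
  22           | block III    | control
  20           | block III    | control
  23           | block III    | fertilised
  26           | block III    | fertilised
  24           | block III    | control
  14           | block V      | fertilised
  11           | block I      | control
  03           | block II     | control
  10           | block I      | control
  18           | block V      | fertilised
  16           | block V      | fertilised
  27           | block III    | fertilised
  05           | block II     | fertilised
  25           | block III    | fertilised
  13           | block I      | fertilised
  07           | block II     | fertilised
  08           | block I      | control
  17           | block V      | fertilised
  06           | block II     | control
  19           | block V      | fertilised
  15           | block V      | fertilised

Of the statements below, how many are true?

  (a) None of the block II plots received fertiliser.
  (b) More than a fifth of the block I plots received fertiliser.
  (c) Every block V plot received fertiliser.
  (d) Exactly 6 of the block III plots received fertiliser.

(a) block II: |A| = 5, |A ∩ B| = 3; needs A ∩ B = ∅ (|A ∩ B| = 0) — false.
(b) block I: |A| = 6, |A ∩ B| = 3; needs |A ∩ B| / |A| > 1/5 — true.
(c) block V: |A| = 6, |A ∩ B| = 6; needs A ⊆ B, i.e. every element of A is in B (|A ∖ B| = 0) — true.
(d) block III: |A| = 9, |A ∩ B| = 6; needs |A ∩ B| = 6 — true.

3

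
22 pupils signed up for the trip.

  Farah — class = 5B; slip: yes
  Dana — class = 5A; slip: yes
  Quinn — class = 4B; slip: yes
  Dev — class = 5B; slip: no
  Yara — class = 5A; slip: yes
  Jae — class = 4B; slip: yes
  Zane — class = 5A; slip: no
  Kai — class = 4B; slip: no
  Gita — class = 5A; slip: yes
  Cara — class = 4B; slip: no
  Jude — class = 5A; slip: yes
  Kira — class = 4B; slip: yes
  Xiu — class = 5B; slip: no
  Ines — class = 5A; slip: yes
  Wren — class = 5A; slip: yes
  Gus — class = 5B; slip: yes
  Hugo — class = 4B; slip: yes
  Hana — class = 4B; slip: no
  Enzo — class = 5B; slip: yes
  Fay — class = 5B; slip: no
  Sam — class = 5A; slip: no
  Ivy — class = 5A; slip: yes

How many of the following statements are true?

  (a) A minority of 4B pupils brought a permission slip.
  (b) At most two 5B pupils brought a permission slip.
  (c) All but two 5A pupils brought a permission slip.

(a) 4B: |A| = 7, |A ∩ B| = 4; needs |A ∩ B| < |A ∖ B| — false.
(b) 5B: |A| = 6, |A ∩ B| = 3; needs |A ∩ B| ≤ 2 — false.
(c) 5A: |A| = 9, |A ∩ B| = 7; needs |A ∖ B| = 2 — true.

1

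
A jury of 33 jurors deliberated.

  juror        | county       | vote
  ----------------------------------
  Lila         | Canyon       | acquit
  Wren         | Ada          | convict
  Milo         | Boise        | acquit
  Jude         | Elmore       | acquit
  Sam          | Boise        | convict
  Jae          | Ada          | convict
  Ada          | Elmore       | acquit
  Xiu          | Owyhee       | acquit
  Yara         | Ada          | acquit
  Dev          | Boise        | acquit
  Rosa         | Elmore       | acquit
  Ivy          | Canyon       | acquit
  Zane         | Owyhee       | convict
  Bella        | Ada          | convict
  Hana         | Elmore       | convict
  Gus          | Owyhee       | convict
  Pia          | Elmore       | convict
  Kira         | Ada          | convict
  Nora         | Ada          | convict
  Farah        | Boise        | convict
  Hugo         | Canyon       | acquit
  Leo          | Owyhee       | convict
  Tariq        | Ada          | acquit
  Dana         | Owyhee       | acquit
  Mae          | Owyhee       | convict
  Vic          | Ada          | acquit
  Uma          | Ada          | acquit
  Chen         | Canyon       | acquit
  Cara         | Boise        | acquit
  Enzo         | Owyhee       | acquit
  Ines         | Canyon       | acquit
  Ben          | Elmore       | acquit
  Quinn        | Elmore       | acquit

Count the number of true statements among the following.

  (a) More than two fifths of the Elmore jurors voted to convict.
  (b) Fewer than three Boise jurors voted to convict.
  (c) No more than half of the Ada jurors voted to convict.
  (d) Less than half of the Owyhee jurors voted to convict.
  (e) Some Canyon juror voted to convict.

(a) Elmore: |A| = 7, |A ∩ B| = 2; needs |A ∩ B| / |A| > 2/5 — false.
(b) Boise: |A| = 5, |A ∩ B| = 2; needs |A ∩ B| < 3 — true.
(c) Ada: |A| = 9, |A ∩ B| = 5; needs |A ∩ B| ≤ |A ∖ B| — false.
(d) Owyhee: |A| = 7, |A ∩ B| = 4; needs |A ∩ B| < |A ∖ B| — false.
(e) Canyon: |A| = 5, |A ∩ B| = 0; needs A ∩ B ≠ ∅ (|A ∩ B| ≥ 1) — false.

1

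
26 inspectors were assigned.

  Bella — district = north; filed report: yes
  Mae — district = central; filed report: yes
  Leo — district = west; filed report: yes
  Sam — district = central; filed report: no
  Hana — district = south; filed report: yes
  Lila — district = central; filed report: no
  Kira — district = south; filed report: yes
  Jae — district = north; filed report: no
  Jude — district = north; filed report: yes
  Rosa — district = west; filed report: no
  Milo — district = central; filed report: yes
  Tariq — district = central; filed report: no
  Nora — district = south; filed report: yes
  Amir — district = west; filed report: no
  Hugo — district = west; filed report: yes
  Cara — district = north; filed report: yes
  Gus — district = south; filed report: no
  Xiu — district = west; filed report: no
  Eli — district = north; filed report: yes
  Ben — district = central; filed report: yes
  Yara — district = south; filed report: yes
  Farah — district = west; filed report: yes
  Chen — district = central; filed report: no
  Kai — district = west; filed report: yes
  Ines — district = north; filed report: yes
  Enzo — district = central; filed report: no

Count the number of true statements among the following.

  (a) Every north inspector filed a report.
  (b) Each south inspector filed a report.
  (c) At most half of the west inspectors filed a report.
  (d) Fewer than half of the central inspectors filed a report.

(a) north: |A| = 6, |A ∩ B| = 5; needs A ⊆ B, i.e. every element of A is in B (|A ∖ B| = 0) — false.
(b) south: |A| = 5, |A ∩ B| = 4; needs A ⊆ B, i.e. every element of A is in B (|A ∖ B| = 0) — false.
(c) west: |A| = 7, |A ∩ B| = 4; needs |A ∩ B| ≤ |A ∖ B| — false.
(d) central: |A| = 8, |A ∩ B| = 3; needs |A ∩ B| < |A ∖ B| — true.

1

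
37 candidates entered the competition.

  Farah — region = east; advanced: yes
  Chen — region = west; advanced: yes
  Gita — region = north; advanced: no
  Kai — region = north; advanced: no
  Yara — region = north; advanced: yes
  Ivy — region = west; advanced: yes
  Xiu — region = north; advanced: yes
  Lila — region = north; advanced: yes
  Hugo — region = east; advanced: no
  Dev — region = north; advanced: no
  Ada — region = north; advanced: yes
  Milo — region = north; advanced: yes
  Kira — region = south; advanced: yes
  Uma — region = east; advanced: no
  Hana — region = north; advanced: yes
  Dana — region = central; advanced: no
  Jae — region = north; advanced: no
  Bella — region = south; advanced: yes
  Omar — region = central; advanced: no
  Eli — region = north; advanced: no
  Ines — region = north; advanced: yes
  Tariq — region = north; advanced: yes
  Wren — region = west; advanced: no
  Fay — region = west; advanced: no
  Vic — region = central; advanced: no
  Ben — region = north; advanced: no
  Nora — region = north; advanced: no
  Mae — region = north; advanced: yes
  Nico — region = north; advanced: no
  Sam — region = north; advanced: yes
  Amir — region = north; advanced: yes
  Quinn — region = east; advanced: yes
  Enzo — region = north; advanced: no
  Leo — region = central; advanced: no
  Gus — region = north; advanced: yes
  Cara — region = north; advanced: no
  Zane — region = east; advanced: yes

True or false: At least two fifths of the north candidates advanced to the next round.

'At least two fifths of the north candidates advanced to the next round' holds iff |A ∩ B| / |A| ≥ 2/5.
|A| = 22, |A ∩ B| = 12, |A ∖ B| = 10.
|A ∩ B|/|A| = 12/22, so the statement is true.

True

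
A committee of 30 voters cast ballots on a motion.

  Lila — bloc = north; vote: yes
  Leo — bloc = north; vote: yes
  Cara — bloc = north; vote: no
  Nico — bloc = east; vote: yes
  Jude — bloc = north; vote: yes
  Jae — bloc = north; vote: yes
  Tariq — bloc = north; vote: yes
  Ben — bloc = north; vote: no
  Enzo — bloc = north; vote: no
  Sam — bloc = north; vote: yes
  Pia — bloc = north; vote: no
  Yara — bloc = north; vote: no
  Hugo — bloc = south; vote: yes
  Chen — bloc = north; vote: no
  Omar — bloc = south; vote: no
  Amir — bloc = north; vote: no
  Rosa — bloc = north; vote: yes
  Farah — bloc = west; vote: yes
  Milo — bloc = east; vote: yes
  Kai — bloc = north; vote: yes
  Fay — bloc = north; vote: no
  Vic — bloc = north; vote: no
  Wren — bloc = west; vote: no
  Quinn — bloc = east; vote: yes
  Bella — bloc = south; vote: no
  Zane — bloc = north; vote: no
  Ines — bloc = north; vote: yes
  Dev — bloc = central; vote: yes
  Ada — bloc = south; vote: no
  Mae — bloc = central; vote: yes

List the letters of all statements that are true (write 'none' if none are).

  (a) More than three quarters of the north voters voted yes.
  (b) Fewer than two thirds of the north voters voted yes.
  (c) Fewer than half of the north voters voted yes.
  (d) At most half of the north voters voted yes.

(b), (c), (d)

|A| = 19, |A ∩ B| = 9, |A ∖ B| = 10.
(a) |A ∩ B| / |A| > 3/4: fails.
(b) |A ∩ B| / |A| < 2/3: holds.
(c) |A ∩ B| < |A ∖ B|: holds.
(d) |A ∩ B| ≤ |A ∖ B|: holds.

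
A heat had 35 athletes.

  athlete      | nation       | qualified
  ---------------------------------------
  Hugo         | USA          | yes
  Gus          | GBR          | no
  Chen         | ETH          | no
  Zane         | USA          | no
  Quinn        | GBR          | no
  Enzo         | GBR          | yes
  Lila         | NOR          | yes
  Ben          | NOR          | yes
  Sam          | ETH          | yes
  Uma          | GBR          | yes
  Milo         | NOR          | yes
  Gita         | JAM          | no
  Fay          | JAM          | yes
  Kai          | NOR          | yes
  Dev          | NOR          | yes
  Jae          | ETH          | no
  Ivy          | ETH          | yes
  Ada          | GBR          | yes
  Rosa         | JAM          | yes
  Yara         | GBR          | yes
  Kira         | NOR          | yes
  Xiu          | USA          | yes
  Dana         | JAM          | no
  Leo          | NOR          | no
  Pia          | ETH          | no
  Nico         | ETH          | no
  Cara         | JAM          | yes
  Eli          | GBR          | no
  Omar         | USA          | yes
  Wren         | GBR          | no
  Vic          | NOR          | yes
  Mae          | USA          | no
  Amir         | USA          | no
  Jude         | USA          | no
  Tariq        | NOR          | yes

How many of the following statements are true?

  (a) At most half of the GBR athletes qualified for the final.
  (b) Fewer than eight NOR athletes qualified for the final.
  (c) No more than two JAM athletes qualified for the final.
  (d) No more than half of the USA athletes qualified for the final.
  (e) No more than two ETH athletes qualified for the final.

3

(a) GBR: |A| = 8, |A ∩ B| = 4; needs |A ∩ B| ≤ |A ∖ B| — true.
(b) NOR: |A| = 9, |A ∩ B| = 8; needs |A ∩ B| < 8 — false.
(c) JAM: |A| = 5, |A ∩ B| = 3; needs |A ∩ B| ≤ 2 — false.
(d) USA: |A| = 7, |A ∩ B| = 3; needs |A ∩ B| ≤ |A ∖ B| — true.
(e) ETH: |A| = 6, |A ∩ B| = 2; needs |A ∩ B| ≤ 2 — true.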